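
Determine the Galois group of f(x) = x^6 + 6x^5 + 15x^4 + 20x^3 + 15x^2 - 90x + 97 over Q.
The polynomial f is an irreducible sextic over Q, so G = Gal(f/Q) is one of the 16 transitive subgroups 6T1, ..., 6T16 of S_6. The discriminant of f is -9727331052552192, which is not a perfect square, so G is not contained in A_6. The transitive groups of degree 6 not contained in A_6 are: C_6 (6T1, order 6), S_3 (6T2, order 6), D_6 (6T3, order 12), C_3 x S_3 (6T5, order 18), A_4 x C_2 (6T6, order 24), S_4 (6T8, order 24), S_3 x S_3 (6T9, order 36), S_4 x C_2 (6T11, order 48), (S_3 x S_3) : C_2 (6T13, order 72), PGL(2,5) (6T14, order 120), S_6 (6T16, order 720). By Dedekind's theorem, for a prime p not dividing disc(f) the degrees of the irreducible factors of f mod p form the cycle type of an element of G. Factoring f modulo the 27 such primes p <= 127 (skipping 2, 3, 17, 43, which divide the discriminant), each new pattern first appears at: mod 5: f = (x^6 + x^5 + 2), pattern 6; mod 7: f = (x + 3)(x^2 + 3x + 5)(x^3 + x + 6), pattern 3+2+1; mod 11: f = (x^2 + 9x + 5)(x^4 + 8x^3 + 4x^2 + 10x + 4), pattern 4+2; mod 13: f = (x + 4)(x + 7)(x^2 + 11)(x^2 + 8x + 5), pattern 2+2+1+1; mod 61: f = (x + 20)(x + 42)(x + 54)(x + 58)(x^2 + 15x + 31), pattern 2+1+1+1+1; mod 97: f = (x)(x + 74)(x + 78)(x^3 + 48x^2 + 42x + 14), pattern 3+1+1+1; mod 113: f = (x^2 + 25x + 105)(x^2 + 100x + 48)(x^2 + 107x + 33), pattern 2+2+2; mod 127: f = (x^3 + 52x^2 + 46x + 36)(x^3 + 81x^2 + 75x + 105), pattern 3+3. No other pattern occurs in this range, so the set of observed cycle types is {6, 3+2+1, 4+2, 2+2+1+1, 2+1+1+1+1, 3+1+1+1, 2+2+2, 3+3}. The candidates containing elements of all these cycle types are (S_3 x S_3) : C_2 (6T13) of order 72, S_6 (6T16) of order 720; the others are excluded. The observed types are precisely the cycle types that occur in (S_3 x S_3) : C_2 (6T13) (apart from the identity). Each of the other remaining candidates has further cycle types, and by the Chebotarev density theorem the matching factorization patterns would occur for a proportion of primes equal to their share of the group: S_6 (6T16) additionally contains elements of type 5+1, 4+1+1 (234 of its 720 elements, about 32% of primes). None of the 27 primes tested shows any such pattern (for each of these groups the chance of that is below 10^-4), which rules them out. Hence G = (S_3 x S_3) : C_2 (6T13), of order 72.

6T13: (S_3 x S_3) : C_2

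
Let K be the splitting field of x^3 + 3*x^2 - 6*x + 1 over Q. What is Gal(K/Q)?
The polynomial is an irreducible cubic over Q and its discriminant is 729 = 27^2, a perfect square. For an irreducible cubic, a square discriminant forces the Galois group to be A_3, the cyclic group of order 3.

C_3, A_3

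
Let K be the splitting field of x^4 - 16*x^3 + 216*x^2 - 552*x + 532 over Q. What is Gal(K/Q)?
The polynomial is an irreducible quartic over Q and its discriminant is 1149321220096 = 1072064^2, a perfect square, so the Galois group is contained in A_4. The resolvent cubic y^3 - 216*y^2 + 6704*y + 18752 is irreducible over Q. An irreducible resolvent with square discriminant gives A_4.

A_4, the alternating group on 4 letters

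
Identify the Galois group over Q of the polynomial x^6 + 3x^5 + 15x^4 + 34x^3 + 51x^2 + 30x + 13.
The polynomial f is an irreducible sextic over Q, so G = Gal(f/Q) is one of the 16 transitive subgroups 6T1, ..., 6T16 of S_6. The discriminant of f is -818100452547, which is not a perfect square, so G is not contained in A_6. The transitive groups of degree 6 not contained in A_6 are: C_6 (6T1, order 6), S_3 (6T2, order 6), D_6 (6T3, order 12), C_3 x S_3 (6T5, order 18), A_4 x C_2 (6T6, order 24), S_4 (6T8, order 24), S_3 x S_3 (6T9, order 36), S_4 x C_2 (6T11, order 48), (S_3 x S_3) : C_2 (6T13, order 72), PGL(2,5) (6T14, order 120), S_6 (6T16, order 720). By Dedekind's theorem, for a prime p not dividing disc(f) the degrees of the irreducible factors of f mod p form the cycle type of an element of G. Factoring f modulo the 33 such primes p <= 149 (skipping 3, 7, which divide the discriminant), each new pattern first appears at: mod 2: f = (x^6 + x^5 + x^4 + x^2 + 1), pattern 6; mod 13: f = (x)(x + 1)(x + 11)(x^3 + 4x^2 + 8x + 11), pattern 3+1+1+1; mod 17: f = (x^2 + 12x + 12)(x^2 + 12x + 13)(x^2 + 13x + 10), pattern 2+2+2; mod 19: f = (x^3 + 5x^2 + 10x + 10)(x^3 + 17x^2 + 15x + 7), pattern 3+3; mod 73: f = (x + 14)(x + 22)(x + 28)(x + 29)(x + 58)(x + 71), pattern 1+1+1+1+1+1. No other pattern occurs in this range, so the set of observed cycle types is {6, 3+1+1+1, 2+2+2, 3+3, 1+1+1+1+1+1}. The candidates containing elements of all these cycle types are C_3 x S_3 (6T5) of order 18, S_3 x S_3 (6T9) of order 36, (S_3 x S_3) : C_2 (6T13) of order 72, S_6 (6T16) of order 720; the others are excluded. The observed types are precisely the cycle types that occur in C_3 x S_3 (6T5). Each of the other remaining candidates has further cycle types, and by the Chebotarev density theorem the matching factorization patterns would occur for a proportion of primes equal to their share of the group: S_3 x S_3 (6T9) additionally contains elements of type 2+2+1+1 (9 of its 36 elements, about 25% of primes); (S_3 x S_3) : C_2 (6T13) additionally contains elements of type 4+2, 3+2+1, 2+2+1+1, 2+1+1+1+1 (45 of its 72 elements, about 62% of primes); S_6 (6T16) additionally contains elements of type 5+1, 4+2, 4+1+1, 3+2+1, 2+2+1+1, 2+1+1+1+1 (504 of its 720 elements, about 70% of primes). None of the 33 primes tested shows any such pattern (for each of these groups the chance of that is below 10^-4), which rules them out. Hence G = C_3 x S_3 (6T5), of order 18.

C_3 x S_3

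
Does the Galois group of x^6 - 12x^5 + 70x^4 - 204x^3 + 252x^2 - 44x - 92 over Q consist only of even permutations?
No

The polynomial is irreducible of degree 6 over Q. Its discriminant is 51661404786688, which is not a perfect square. A Galois group lies in the alternating group exactly when the discriminant is a square in Q, so the Galois group (S_4) is not contained in A_6.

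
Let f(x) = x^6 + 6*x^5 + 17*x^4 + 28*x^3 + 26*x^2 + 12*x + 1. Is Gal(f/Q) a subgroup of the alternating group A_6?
The polynomial is irreducible of degree 6 over Q. Its discriminant is 153664 = 392^2, a perfect square. A Galois group lies in the alternating group exactly when the discriminant is a square in Q, so the Galois group (A_4) is contained in A_6.

Yes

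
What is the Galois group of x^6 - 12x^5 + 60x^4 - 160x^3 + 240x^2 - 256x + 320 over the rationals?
The polynomial f is an irreducible sextic over Q, so G = Gal(f/Q) is one of the 16 transitive subgroups 6T1, ..., 6T16 of S_6. The discriminant of f is -1388339588497408, which is not a perfect square, so G is not contained in A_6. The transitive groups of degree 6 not contained in A_6 are: C_6 (6T1, order 6), S_3 (6T2, order 6), D_6 (6T3, order 12), C_3 x S_3 (6T5, order 18), A_4 x C_2 (6T6, order 24), S_4 (6T8, order 24), S_3 x S_3 (6T9, order 36), S_4 x C_2 (6T11, order 48), (S_3 x S_3) : C_2 (6T13, order 72), PGL(2,5) (6T14, order 120), S_6 (6T16, order 720). By Dedekind's theorem, for a prime p not dividing disc(f) the degrees of the irreducible factors of f mod p form the cycle type of an element of G. Factoring f modulo the 3 such primes p <= 7 (skipping 2, which divides the discriminant), each new pattern first appears at: mod 3: f = (x^6 + 2x^3 + 2x + 2), pattern 6; mod 5: f = (x)(x + 2)(x^4 + x^3 + 3x^2 + 4x + 2), pattern 4+1+1; mod 7: f = (x + 2)(x^2 + 2x + 5)(x^3 + 5x^2 + 3x + 4), pattern 3+2+1. No other pattern occurs in this range, so the set of observed cycle types is {6, 4+1+1, 3+2+1}. Among the candidates above, the only group containing elements of all these cycle types is S_6 (6T16); every other candidate lacks at least one of them. Hence G = S_6 (6T16), of order 720.

S_6 (order 720)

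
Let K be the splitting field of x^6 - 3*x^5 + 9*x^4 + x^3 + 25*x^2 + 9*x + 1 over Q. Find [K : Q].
6

The degree of the splitting field over Q equals the order of the Galois group, so first determine the group. The polynomial f is an irreducible sextic over Q, so G = Gal(f/Q) is one of the 16 transitive subgroups 6T1, ..., 6T16 of S_6. The discriminant of f is -71252957167, which is not a perfect square, so G is not contained in A_6. The transitive groups of degree 6 not contained in A_6 are: C_6 (6T1, order 6), S_3 (6T2, order 6), D_6 (6T3, order 12), C_3 x S_3 (6T5, order 18), A_4 x C_2 (6T6, order 24), S_4 (6T8, order 24), S_3 x S_3 (6T9, order 36), S_4 x C_2 (6T11, order 48), (S_3 x S_3) : C_2 (6T13, order 72), PGL(2,5) (6T14, order 120), S_6 (6T16, order 720). By Dedekind's theorem, for a prime p not dividing disc(f) the degrees of the irreducible factors of f mod p form the cycle type of an element of G. Factoring f modulo the 37 such primes p <= 173 (skipping 7, 29, 71, which divide the discriminant), each new pattern first appears at: mod 2: f = (x^3 + x + 1)(x^3 + x^2 + 1), pattern 3+3; mod 3: f = (x^6 + x^3 + x^2 + 1), pattern 6; mod 13: f = (x^2 + 2x + 3)(x^2 + 10x + 1)(x^2 + 11x + 9), pattern 2+2+2; mod 43: f = (x + 12)(x + 18)(x + 28)(x + 32)(x + 37)(x + 42), pattern 1+1+1+1+1+1. No other pattern occurs in this range, so the set of observed cycle types is {3+3, 6, 2+2+2, 1+1+1+1+1+1}. The candidates containing elements of all these cycle types are C_6 (6T1) of order 6, D_6 (6T3) of order 12, C_3 x S_3 (6T5) of order 18, A_4 x C_2 (6T6) of order 24, S_3 x S_3 (6T9) of order 36, S_4 x C_2 (6T11) of order 48, (S_3 x S_3) : C_2 (6T13) of order 72, PGL(2,5) (6T14) of order 120, S_6 (6T16) of order 720; the others are excluded. The observed types are precisely the cycle types that occur in C_6 (6T1). Each of the other remaining candidates has further cycle types, and by the Chebotarev density theorem the matching factorization patterns would occur for a proportion of primes equal to their share of the group: D_6 (6T3) additionally contains elements of type 2+2+1+1 (3 of its 12 elements, about 25% of primes); C_3 x S_3 (6T5) additionally contains elements of type 3+1+1+1 (4 of its 18 elements, about 22% of primes); A_4 x C_2 (6T6) additionally contains elements of type 2+2+1+1, 2+1+1+1+1 (6 of its 24 elements, about 25% of primes); S_3 x S_3 (6T9) additionally contains elements of type 3+1+1+1, 2+2+1+1 (13 of its 36 elements, about 36% of primes); S_4 x C_2 (6T11) additionally contains elements of type 4+2, 4+1+1, 2+2+1+1, 2+1+1+1+1 (24 of its 48 elements, about 50% of primes); (S_3 x S_3) : C_2 (6T13) additionally contains elements of type 4+2, 3+2+1, 3+1+1+1, 2+2+1+1, 2+1+1+1+1 (49 of its 72 elements, about 68% of primes); PGL(2,5) (6T14) additionally contains elements of type 5+1, 4+1+1, 2+2+1+1 (69 of its 120 elements, about 58% of primes); S_6 (6T16) additionally contains elements of type 5+1, 4+2, 4+1+1, 3+2+1, 3+1+1+1, 2+2+1+1, 2+1+1+1+1 (544 of its 720 elements, about 76% of primes). None of the 37 primes tested shows any such pattern (for each of these groups the chance of that is below 10^-4), which rules them out. Hence G = C_6 (6T1), of order 6. The Galois group C_6 (6T1) has order 6, so the splitting field has degree 6 over Q.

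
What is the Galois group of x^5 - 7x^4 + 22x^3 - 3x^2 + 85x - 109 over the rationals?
The polynomial f is an irreducible quintic over Q, so G = Gal(f/Q) is a transitive subgroup of S_5: one of C_5 (5T1, order 5), D_5 (5T2, order 10), F_20 (5T3, order 20), A_5 (5T4, order 60) or S_5 (5T5, order 120). The discriminant of f is 11640863720641 = 3411871^2, a perfect square, so G is contained in A_5. The transitive groups of degree 5 contained in A_5 are: C_5 (5T1, order 5), D_5 (5T2, order 10), A_5 (5T4, order 60). By Dedekind's theorem, for a prime p not dividing disc(f) the degrees of the irreducible factors of f mod p form the cycle type of an element of G. Factoring f modulo the 23 such primes p <= 89 (skipping 47, which divides the discriminant), each new pattern first appears at: mod 2: f = (x^5 + x^4 + x^2 + x + 1), pattern 5; mod 5: f = (x + 3)(x^2 + x + 1)(x^2 + 4x + 2), pattern 2+2+1; mod 83: f = (x + 6)(x + 43)(x + 55)(x + 62)(x + 76), pattern 1+1+1+1+1. No other pattern occurs in this range, so the set of observed cycle types is {5, 2+2+1, 1+1+1+1+1}. The candidates containing elements of all these cycle types are D_5 (5T2) of order 10, A_5 (5T4) of order 60; the others are excluded. The observed types are precisely the cycle types that occur in D_5 (5T2). Each of the other remaining candidates has further cycle types, and by the Chebotarev density theorem the matching factorization patterns would occur for a proportion of primes equal to their share of the group: A_5 (5T4) additionally contains elements of type 3+1+1 (20 of its 60 elements, about 33% of primes). None of the 23 primes tested shows any such pattern (for each of these groups the chance of that is below 10^-4), which rules them out. Hence G = D_5 (5T2), of order 10.

D_5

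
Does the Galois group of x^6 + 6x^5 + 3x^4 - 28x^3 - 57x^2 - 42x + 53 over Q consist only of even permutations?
No

The polynomial is irreducible of degree 6 over Q. Its discriminant is -450868486864896, which is not a perfect square. A Galois group lies in the alternating group exactly when the discriminant is a square in Q, so the Galois group (A_4 x C_2) is not contained in A_6.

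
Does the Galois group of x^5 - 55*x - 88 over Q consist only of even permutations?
The polynomial is irreducible of degree 5 over Q. Its discriminant is 58564000000 = 242000^2, a perfect square. A Galois group lies in the alternating group exactly when the discriminant is a square in Q, so the Galois group (A_5) is contained in A_5.

Yes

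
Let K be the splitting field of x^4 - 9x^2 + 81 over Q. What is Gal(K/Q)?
V_4 (also written V4)

The polynomial is an irreducible quartic over Q and its discriminant is 76527504 = 8748^2, a perfect square, so the Galois group is contained in A_4. The resolvent cubic y^3 + 9*y^2 - 324*y - 2916 splits completely over Q, which gives the Klein four-group V_4.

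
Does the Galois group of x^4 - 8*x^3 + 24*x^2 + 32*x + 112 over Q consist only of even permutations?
No

The polynomial is irreducible of degree 4 over Q. Its discriminant is 2424307712, which is not a perfect square. A Galois group lies in the alternating group exactly when the discriminant is a square in Q, so the Galois group (C_4) is not contained in A_4.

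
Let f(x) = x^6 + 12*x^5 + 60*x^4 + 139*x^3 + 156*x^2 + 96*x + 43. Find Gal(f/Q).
6T13: (S_3 x S_3) : C_2

The polynomial f is an irreducible sextic over Q, so G = Gal(f/Q) is one of the 16 transitive subgroups 6T1, ..., 6T16 of S_6. The discriminant of f is -2573642648187, which is not a perfect square, so G is not contained in A_6. The transitive groups of degree 6 not contained in A_6 are: C_6 (6T1, order 6), S_3 (6T2, order 6), D_6 (6T3, order 12), C_3 x S_3 (6T5, order 18), A_4 x C_2 (6T6, order 24), S_4 (6T8, order 24), S_3 x S_3 (6T9, order 36), S_4 x C_2 (6T11, order 48), (S_3 x S_3) : C_2 (6T13, order 72), PGL(2,5) (6T14, order 120), S_6 (6T16, order 720). By Dedekind's theorem, for a prime p not dividing disc(f) the degrees of the irreducible factors of f mod p form the cycle type of an element of G. Factoring f modulo the 26 such primes p <= 127 (skipping 3, 13, 17, 41, 43, which divide the discriminant), each new pattern first appears at: mod 2: f = (x^6 + x^3 + 1), pattern 6; mod 7: f = (x + 4)(x^2 + 5x + 2)(x^3 + 3x^2 + 4x + 1), pattern 3+2+1; mod 11: f = (x^2 + 2x + 2)(x^4 + 10x^3 + 5x^2 + 10x + 5), pattern 4+2; mod 31: f = (x + 10)(x + 29)(x^2 + 17x + 5)(x^2 + 18x + 16), pattern 2+2+1+1; mod 61: f = (x + 4)(x + 14)(x + 31)(x + 56)(x^2 + 29x + 1), pattern 2+1+1+1+1; mod 97: f = (x + 26)(x + 37)(x + 92)(x^3 + 51x^2 + 44x + 52), pattern 3+1+1+1; mod 113: f = (x^2 + 50x + 66)(x^2 + 79x + 5)(x^2 + 109x + 58), pattern 2+2+2; mod 127: f = (x^3 + 55x^2 + 26x + 115)(x^3 + 84x^2 + 113x + 7), pattern 3+3. No other pattern occurs in this range, so the set of observed cycle types is {6, 3+2+1, 4+2, 2+2+1+1, 2+1+1+1+1, 3+1+1+1, 2+2+2, 3+3}. The candidates containing elements of all these cycle types are (S_3 x S_3) : C_2 (6T13) of order 72, S_6 (6T16) of order 720; the others are excluded. The observed types are precisely the cycle types that occur in (S_3 x S_3) : C_2 (6T13) (apart from the identity). Each of the other remaining candidates has further cycle types, and by the Chebotarev density theorem the matching factorization patterns would occur for a proportion of primes equal to their share of the group: S_6 (6T16) additionally contains elements of type 5+1, 4+1+1 (234 of its 720 elements, about 32% of primes). None of the 26 primes tested shows any such pattern (for each of these groups the chance of that is below 10^-4), which rules them out. Hence G = (S_3 x S_3) : C_2 (6T13), of order 72.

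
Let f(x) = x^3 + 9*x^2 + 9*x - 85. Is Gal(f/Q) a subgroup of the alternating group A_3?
No

The polynomial is irreducible of degree 3 over Q. Its discriminant is -67500, which is not a perfect square. A Galois group lies in the alternating group exactly when the discriminant is a square in Q, so the Galois group (S_3) is not contained in A_3.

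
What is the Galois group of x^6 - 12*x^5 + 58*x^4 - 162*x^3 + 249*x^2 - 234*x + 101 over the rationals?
The polynomial f is an irreducible sextic over Q, so G = Gal(f/Q) is one of the 16 transitive subgroups 6T1, ..., 6T16 of S_6. The discriminant of f is 87452721811456 = 9351616^2, a perfect square, so G is contained in A_6. The transitive groups of degree 6 contained in A_6 are: A_4 (6T4, order 12), S_4 (6T7, order 24), (C_3 x C_3) : C_4 (6T10, order 36), PSL(2,5) (6T12, order 60), A_6 (6T15, order 360). By Dedekind's theorem, for a prime p not dividing disc(f) the degrees of the irreducible factors of f mod p form the cycle type of an element of G. Factoring f modulo the 79 such primes p <= 419 (skipping 2, 23, which divide the discriminant), each new pattern first appears at: mod 3: f = (x^3 + x^2 + x + 2)(x^3 + 2x^2 + x + 1), pattern 3+3; mod 5: f = (x^2 + 2x + 3)(x^4 + x^3 + 3x^2 + 4x + 2), pattern 4+2; mod 19: f = (x + 1)(x + 2)(x^2 + x + 9)(x^2 + 3x + 13), pattern 2+2+1+1; mod 223: f = (x + 2)(x + 91)(x + 156)(x + 203)(x + 208)(x + 220), pattern 1+1+1+1+1+1. No other pattern occurs in this range, so the set of observed cycle types is {3+3, 4+2, 2+2+1+1, 1+1+1+1+1+1}. The candidates containing elements of all these cycle types are S_4 (6T7) of order 24, (C_3 x C_3) : C_4 (6T10) of order 36, A_6 (6T15) of order 360; the others are excluded. The observed types are precisely the cycle types that occur in S_4 (6T7). Each of the other remaining candidates has further cycle types, and by the Chebotarev density theorem the matching factorization patterns would occur for a proportion of primes equal to their share of the group: (C_3 x C_3) : C_4 (6T10) additionally contains elements of type 3+1+1+1 (4 of its 36 elements, about 11% of primes); A_6 (6T15) additionally contains elements of type 5+1, 3+1+1+1 (184 of its 360 elements, about 51% of primes). None of the 79 primes tested shows any such pattern (for each of these groups the chance of that is below 10^-4), which rules them out. Hence G = S_4 (6T7), of order 24.

S_4 (also written S4+)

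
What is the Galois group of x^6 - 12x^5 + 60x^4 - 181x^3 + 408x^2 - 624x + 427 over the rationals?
(S_3 x S_3) : C_2 (order 72)

The polynomial f is an irreducible sextic over Q, so G = Gal(f/Q) is one of the 16 transitive subgroups 6T1, ..., 6T16 of S_6. The discriminant of f is -2573642648187, which is not a perfect square, so G is not contained in A_6. The transitive groups of degree 6 not contained in A_6 are: C_6 (6T1, order 6), S_3 (6T2, order 6), D_6 (6T3, order 12), C_3 x S_3 (6T5, order 18), A_4 x C_2 (6T6, order 24), S_4 (6T8, order 24), S_3 x S_3 (6T9, order 36), S_4 x C_2 (6T11, order 48), (S_3 x S_3) : C_2 (6T13, order 72), PGL(2,5) (6T14, order 120), S_6 (6T16, order 720). By Dedekind's theorem, for a prime p not dividing disc(f) the degrees of the irreducible factors of f mod p form the cycle type of an element of G. Factoring f modulo the 26 such primes p <= 127 (skipping 3, 13, 17, 41, 43, which divide the discriminant), each new pattern first appears at: mod 2: f = (x^6 + x^3 + 1), pattern 6; mod 7: f = (x)(x^2 + 4x + 5)(x^3 + 5x^2 + 4), pattern 3+2+1; mod 11: f = (x^2 + 5x + 10)(x^4 + 5x^3 + 3x^2 + 7x + 2), pattern 4+2; mod 31: f = (x + 6)(x + 25)(x^2 + 9x + 15)(x^2 + 10x + 22), pattern 2+2+1+1; mod 61: f = (x)(x + 10)(x + 27)(x + 52)(x^2 + 21x + 23), pattern 2+1+1+1+1; mod 97: f = (x + 22)(x + 33)(x + 88)(x^3 + 39x^2 + 72x + 46), pattern 3+1+1+1; mod 113: f = (x^2 + 42x + 108)(x^2 + 71x + 44)(x^2 + 101x + 90), pattern 2+2+2; mod 127: f = (x^3 + 43x^2 + 15x + 65)(x^3 + 72x^2 + 124x + 73), pattern 3+3. No other pattern occurs in this range, so the set of observed cycle types is {6, 3+2+1, 4+2, 2+2+1+1, 2+1+1+1+1, 3+1+1+1, 2+2+2, 3+3}. The candidates containing elements of all these cycle types are (S_3 x S_3) : C_2 (6T13) of order 72, S_6 (6T16) of order 720; the others are excluded. The observed types are precisely the cycle types that occur in (S_3 x S_3) : C_2 (6T13) (apart from the identity). Each of the other remaining candidates has further cycle types, and by the Chebotarev density theorem the matching factorization patterns would occur for a proportion of primes equal to their share of the group: S_6 (6T16) additionally contains elements of type 5+1, 4+1+1 (234 of its 720 elements, about 32% of primes). None of the 26 primes tested shows any such pattern (for each of these groups the chance of that is below 10^-4), which rules them out. Hence G = (S_3 x S_3) : C_2 (6T13), of order 72.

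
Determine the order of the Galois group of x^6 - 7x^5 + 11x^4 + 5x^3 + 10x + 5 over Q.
The degree of the splitting field over Q equals the order of the Galois group, so first determine the group. The polynomial f is an irreducible sextic over Q, so G = Gal(f/Q) is one of the 16 transitive subgroups 6T1, ..., 6T16 of S_6. The discriminant of f is 1064390625 = 32625^2, a perfect square, so G is contained in A_6. The transitive groups of degree 6 contained in A_6 are: A_4 (6T4, order 12), S_4 (6T7, order 24), (C_3 x C_3) : C_4 (6T10, order 36), PSL(2,5) (6T12, order 60), A_6 (6T15, order 360). By Dedekind's theorem, for a prime p not dividing disc(f) the degrees of the irreducible factors of f mod p form the cycle type of an element of G. Factoring f modulo the 19 such primes p <= 79 (skipping 3, 5, 29, which divide the discriminant), each new pattern first appears at: mod 2: f = (x^2 + x + 1)(x^4 + x + 1), pattern 4+2; mod 11: f = (x^3 + 7x^2 + 2x + 2)(x^3 + 8x^2 + 8x + 8), pattern 3+3; mod 19: f = (x + 6)(x + 10)(x^2 + 4x + 1)(x^2 + 11x + 8), pattern 2+2+1+1; mod 61: f = (x + 4)(x + 51)(x + 55)(x^3 + 5x^2 + 14x + 14), pattern 3+1+1+1. No other pattern occurs in this range, so the set of observed cycle types is {4+2, 3+3, 2+2+1+1, 3+1+1+1}. The candidates containing elements of all these cycle types are (C_3 x C_3) : C_4 (6T10) of order 36, A_6 (6T15) of order 360; the others are excluded. The observed types are precisely the cycle types that occur in (C_3 x C_3) : C_4 (6T10) (apart from the identity). Each of the other remaining candidates has further cycle types, and by the Chebotarev density theorem the matching factorization patterns would occur for a proportion of primes equal to their share of the group: A_6 (6T15) additionally contains elements of type 5+1 (144 of its 360 elements, about 40% of primes). None of the 19 primes tested shows any such pattern (for each of these groups the chance of that is below 10^-4), which rules them out. Hence G = (C_3 x C_3) : C_4 (6T10), of order 36. The Galois group (C_3 x C_3) : C_4 (6T10) has order 36, so the splitting field has degree 36 over Q.

36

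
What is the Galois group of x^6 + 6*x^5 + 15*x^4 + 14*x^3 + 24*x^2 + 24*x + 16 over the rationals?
The polynomial f is an irreducible sextic over Q, so G = Gal(f/Q) is one of the 16 transitive subgroups 6T1, ..., 6T16 of S_6. The discriminant of f is -1160950579200, which is not a perfect square, so G is not contained in A_6. The transitive groups of degree 6 not contained in A_6 are: C_6 (6T1, order 6), S_3 (6T2, order 6), D_6 (6T3, order 12), C_3 x S_3 (6T5, order 18), A_4 x C_2 (6T6, order 24), S_4 (6T8, order 24), S_3 x S_3 (6T9, order 36), S_4 x C_2 (6T11, order 48), (S_3 x S_3) : C_2 (6T13, order 72), PGL(2,5) (6T14, order 120), S_6 (6T16, order 720). By Dedekind's theorem, for a prime p not dividing disc(f) the degrees of the irreducible factors of f mod p form the cycle type of an element of G. Factoring f modulo the 23 such primes p <= 101 (skipping 2, 3, 5, which divide the discriminant), each new pattern first appears at: mod 7: f = (x^3 + 3x^2 + 2x + 2)(x^3 + 3x^2 + 4x + 1), pattern 3+3; mod 11: f = (x^2 + 4x + 8)(x^2 + 6x + 7)(x^2 + 7x + 5), pattern 2+2+2; mod 61: f = (x + 7)(x + 13)(x + 15)(x + 19)(x + 36)(x + 38), pattern 1+1+1+1+1+1. No other pattern occurs in this range, so the set of observed cycle types is {3+3, 2+2+2, 1+1+1+1+1+1}. The candidates containing elements of all these cycle types are C_6 (6T1) of order 6, S_3 (6T2) of order 6, D_6 (6T3) of order 12, C_3 x S_3 (6T5) of order 18, A_4 x C_2 (6T6) of order 24, S_4 (6T8) of order 24, S_3 x S_3 (6T9) of order 36, S_4 x C_2 (6T11) of order 48, (S_3 x S_3) : C_2 (6T13) of order 72, PGL(2,5) (6T14) of order 120, S_6 (6T16) of order 720; the others are excluded. The observed types are precisely the cycle types that occur in S_3 (6T2). Each of the other remaining candidates has further cycle types, and by the Chebotarev density theorem the matching factorization patterns would occur for a proportion of primes equal to their share of the group: C_6 (6T1) additionally contains elements of type 6 (2 of its 6 elements, about 33% of primes); D_6 (6T3) additionally contains elements of type 6, 2+2+1+1 (5 of its 12 elements, about 42% of primes); C_3 x S_3 (6T5) additionally contains elements of type 6, 3+1+1+1 (10 of its 18 elements, about 56% of primes); A_4 x C_2 (6T6) additionally contains elements of type 6, 2+2+1+1, 2+1+1+1+1 (14 of its 24 elements, about 58% of primes); S_4 (6T8) additionally contains elements of type 4+1+1, 2+2+1+1 (9 of its 24 elements, about 38% of primes); S_3 x S_3 (6T9) additionally contains elements of type 6, 3+1+1+1, 2+2+1+1 (25 of its 36 elements, about 69% of primes); S_4 x C_2 (6T11) additionally contains elements of type 6, 4+2, 4+1+1, 2+2+1+1, 2+1+1+1+1 (32 of its 48 elements, about 67% of primes); (S_3 x S_3) : C_2 (6T13) additionally contains elements of type 6, 4+2, 3+2+1, 3+1+1+1, 2+2+1+1, 2+1+1+1+1 (61 of its 72 elements, about 85% of primes); PGL(2,5) (6T14) additionally contains elements of type 6, 5+1, 4+1+1, 2+2+1+1 (89 of its 120 elements, about 74% of primes); S_6 (6T16) additionally contains elements of type 6, 5+1, 4+2, 4+1+1, 3+2+1, 3+1+1+1, 2+2+1+1, 2+1+1+1+1 (664 of its 720 elements, about 92% of primes). None of the 23 primes tested shows any such pattern (for each of these groups the chance of that is below 10^-4), which rules them out. Hence G = S_3 (6T2), of order 6.

S_3 (order 6)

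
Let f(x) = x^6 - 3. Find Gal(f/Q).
D_6, the dihedral group of order 12

The polynomial f is an irreducible sextic over Q, so G = Gal(f/Q) is one of the 16 transitive subgroups 6T1, ..., 6T16 of S_6. The discriminant of f is 11337408, which is not a perfect square, so G is not contained in A_6. The transitive groups of degree 6 not contained in A_6 are: C_6 (6T1, order 6), S_3 (6T2, order 6), D_6 (6T3, order 12), C_3 x S_3 (6T5, order 18), A_4 x C_2 (6T6, order 24), S_4 (6T8, order 24), S_3 x S_3 (6T9, order 36), S_4 x C_2 (6T11, order 48), (S_3 x S_3) : C_2 (6T13, order 72), PGL(2,5) (6T14, order 120), S_6 (6T16, order 720). By Dedekind's theorem, for a prime p not dividing disc(f) the degrees of the irreducible factors of f mod p form the cycle type of an element of G. Factoring f modulo the 79 such primes p <= 419 (skipping 2, 3, which divide the discriminant), each new pattern first appears at: mod 5: f = (x^2 + 3)(x^2 + 2x + 3)(x^2 + 3x + 3), pattern 2+2+2; mod 7: f = (x^6 + 4), pattern 6; mod 11: f = (x + 3)(x + 8)(x^2 + 3x + 9)(x^2 + 8x + 9), pattern 2+2+1+1; mod 13: f = (x^3 + 4)(x^3 + 9), pattern 3+3; mod 61: f = (x + 2)(x + 26)(x + 28)(x + 33)(x + 35)(x + 59), pattern 1+1+1+1+1+1. No other pattern occurs in this range, so the set of observed cycle types is {2+2+2, 6, 2+2+1+1, 3+3, 1+1+1+1+1+1}. The candidates containing elements of all these cycle types are D_6 (6T3) of order 12, A_4 x C_2 (6T6) of order 24, S_3 x S_3 (6T9) of order 36, S_4 x C_2 (6T11) of order 48, (S_3 x S_3) : C_2 (6T13) of order 72, PGL(2,5) (6T14) of order 120, S_6 (6T16) of order 720; the others are excluded. The observed types are precisely the cycle types that occur in D_6 (6T3). Each of the other remaining candidates has further cycle types, and by the Chebotarev density theorem the matching factorization patterns would occur for a proportion of primes equal to their share of the group: A_4 x C_2 (6T6) additionally contains elements of type 2+1+1+1+1 (3 of its 24 elements, about 12% of primes); S_3 x S_3 (6T9) additionally contains elements of type 3+1+1+1 (4 of its 36 elements, about 11% of primes); S_4 x C_2 (6T11) additionally contains elements of type 4+2, 4+1+1, 2+1+1+1+1 (15 of its 48 elements, about 31% of primes); (S_3 x S_3) : C_2 (6T13) additionally contains elements of type 4+2, 3+2+1, 3+1+1+1, 2+1+1+1+1 (40 of its 72 elements, about 56% of primes); PGL(2,5) (6T14) additionally contains elements of type 5+1, 4+1+1 (54 of its 120 elements, about 45% of primes); S_6 (6T16) additionally contains elements of type 5+1, 4+2, 4+1+1, 3+2+1, 3+1+1+1, 2+1+1+1+1 (499 of its 720 elements, about 69% of primes). None of the 79 primes tested shows any such pattern (for each of these groups the chance of that is below 10^-4), which rules them out. Hence G = D_6 (6T3), of order 12.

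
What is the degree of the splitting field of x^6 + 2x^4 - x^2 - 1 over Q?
12

The degree of the splitting field over Q equals the order of the Galois group, so first determine the group. The polynomial f is an irreducible sextic over Q, so G = Gal(f/Q) is one of the 16 transitive subgroups 6T1, ..., 6T16 of S_6. The discriminant of f is 153664 = 392^2, a perfect square, so G is contained in A_6. The transitive groups of degree 6 contained in A_6 are: A_4 (6T4, order 12), S_4 (6T7, order 24), (C_3 x C_3) : C_4 (6T10, order 36), PSL(2,5) (6T12, order 60), A_6 (6T15, order 360). By Dedekind's theorem, for a prime p not dividing disc(f) the degrees of the irreducible factors of f mod p form the cycle type of an element of G. Factoring f modulo the 33 such primes p <= 149 (skipping 2, 7, which divide the discriminant), each new pattern first appears at: mod 3: f = (x^3 + x^2 + 2)(x^3 + 2x^2 + 1), pattern 3+3; mod 13: f = (x + 2)(x + 11)(x^2 + 8)(x^2 + 11), pattern 2+2+1+1. No other pattern occurs in this range, so the set of observed cycle types is {3+3, 2+2+1+1}. The candidates containing elements of all these cycle types are A_4 (6T4) of order 12, S_4 (6T7) of order 24, (C_3 x C_3) : C_4 (6T10) of order 36, PSL(2,5) (6T12) of order 60, A_6 (6T15) of order 360; the others are excluded. The observed types are precisely the cycle types that occur in A_4 (6T4) (apart from the identity). Each of the other remaining candidates has further cycle types, and by the Chebotarev density theorem the matching factorization patterns would occur for a proportion of primes equal to their share of the group: S_4 (6T7) additionally contains elements of type 4+2 (6 of its 24 elements, about 25% of primes); (C_3 x C_3) : C_4 (6T10) additionally contains elements of type 4+2, 3+1+1+1 (22 of its 36 elements, about 61% of primes); PSL(2,5) (6T12) additionally contains elements of type 5+1 (24 of its 60 elements, about 40% of primes); A_6 (6T15) additionally contains elements of type 5+1, 4+2, 3+1+1+1 (274 of its 360 elements, about 76% of primes). None of the 33 primes tested shows any such pattern (for each of these groups the chance of that is below 10^-4), which rules them out. Hence G = A_4 (6T4), of order 12. The Galois group A_4 (6T4) has order 12, so the splitting field has degree 12 over Q.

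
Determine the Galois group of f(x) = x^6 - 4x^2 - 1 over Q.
S_4 (order 24)

The polynomial f is an irreducible sextic over Q, so G = Gal(f/Q) is one of the 16 transitive subgroups 6T1, ..., 6T16 of S_6. The discriminant of f is 3356224 = 1832^2, a perfect square, so G is contained in A_6. The transitive groups of degree 6 contained in A_6 are: A_4 (6T4, order 12), S_4 (6T7, order 24), (C_3 x C_3) : C_4 (6T10, order 36), PSL(2,5) (6T12, order 60), A_6 (6T15, order 360). By Dedekind's theorem, for a prime p not dividing disc(f) the degrees of the irreducible factors of f mod p form the cycle type of an element of G. Factoring f modulo the 79 such primes p <= 419 (skipping 2, 229, which divide the discriminant), each new pattern first appears at: mod 3: f = (x^3 + x^2 + 2x + 1)(x^3 + 2x^2 + 2x + 2), pattern 3+3; mod 7: f = (x^2 + 4)(x^4 + 3x^2 + 5), pattern 4+2; mod 23: f = (x + 9)(x + 14)(x^2 + x + 18)(x^2 + 22x + 18), pattern 2+2+1+1; mod 193: f = (x + 87)(x + 90)(x + 93)(x + 100)(x + 103)(x + 106), pattern 1+1+1+1+1+1. No other pattern occurs in this range, so the set of observed cycle types is {3+3, 4+2, 2+2+1+1, 1+1+1+1+1+1}. The candidates containing elements of all these cycle types are S_4 (6T7) of order 24, (C_3 x C_3) : C_4 (6T10) of order 36, A_6 (6T15) of order 360; the others are excluded. The observed types are precisely the cycle types that occur in S_4 (6T7). Each of the other remaining candidates has further cycle types, and by the Chebotarev density theorem the matching factorization patterns would occur for a proportion of primes equal to their share of the group: (C_3 x C_3) : C_4 (6T10) additionally contains elements of type 3+1+1+1 (4 of its 36 elements, about 11% of primes); A_6 (6T15) additionally contains elements of type 5+1, 3+1+1+1 (184 of its 360 elements, about 51% of primes). None of the 79 primes tested shows any such pattern (for each of these groups the chance of that is below 10^-4), which rules them out. Hence G = S_4 (6T7), of order 24.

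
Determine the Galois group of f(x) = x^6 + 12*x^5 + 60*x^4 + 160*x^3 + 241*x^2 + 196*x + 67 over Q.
S_4, S_4(6d), the S_4-action on 6 points inside A_6

The polynomial f is an irreducible sextic over Q, so G = Gal(f/Q) is one of the 16 transitive subgroups 6T1, ..., 6T16 of S_6. The discriminant of f is 61504 = 248^2, a perfect square, so G is contained in A_6. The transitive groups of degree 6 contained in A_6 are: A_4 (6T4, order 12), S_4 (6T7, order 24), (C_3 x C_3) : C_4 (6T10, order 36), PSL(2,5) (6T12, order 60), A_6 (6T15, order 360). By Dedekind's theorem, for a prime p not dividing disc(f) the degrees of the irreducible factors of f mod p form the cycle type of an element of G. Factoring f modulo the 79 such primes p <= 419 (skipping 2, 31, which divide the discriminant), each new pattern first appears at: mod 3: f = (x^2 + x + 2)(x^4 + 2x^3 + 2x^2 + x + 2), pattern 4+2; mod 5: f = (x^3 + x + 1)(x^3 + 2x^2 + 4x + 2), pattern 3+3; mod 11: f = (x + 5)(x + 10)(x^2 + 3)(x^2 + 8x + 8), pattern 2+2+1+1; mod 67: f = (x)(x + 4)(x + 5)(x + 13)(x + 58)(x + 66), pattern 1+1+1+1+1+1. No other pattern occurs in this range, so the set of observed cycle types is {4+2, 3+3, 2+2+1+1, 1+1+1+1+1+1}. The candidates containing elements of all these cycle types are S_4 (6T7) of order 24, (C_3 x C_3) : C_4 (6T10) of order 36, A_6 (6T15) of order 360; the others are excluded. The observed types are precisely the cycle types that occur in S_4 (6T7). Each of the other remaining candidates has further cycle types, and by the Chebotarev density theorem the matching factorization patterns would occur for a proportion of primes equal to their share of the group: (C_3 x C_3) : C_4 (6T10) additionally contains elements of type 3+1+1+1 (4 of its 36 elements, about 11% of primes); A_6 (6T15) additionally contains elements of type 5+1, 3+1+1+1 (184 of its 360 elements, about 51% of primes). None of the 79 primes tested shows any such pattern (for each of these groups the chance of that is below 10^-4), which rules them out. Hence G = S_4 (6T7), of order 24.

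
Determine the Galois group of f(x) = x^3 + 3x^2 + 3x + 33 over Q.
S_3, the symmetric group on 3 letters

The polynomial is an irreducible cubic over Q and its discriminant is -27648, which is not a perfect square. For an irreducible cubic, a non-square discriminant gives Galois group S_3.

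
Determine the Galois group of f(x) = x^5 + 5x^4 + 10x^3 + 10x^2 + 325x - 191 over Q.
The polynomial f is an irreducible quintic over Q, so G = Gal(f/Q) is a transitive subgroup of S_5: one of C_5 (5T1, order 5), D_5 (5T2, order 10), F_20 (5T3, order 20), A_5 (5T4, order 60) or S_5 (5T5, order 120). The discriminant of f is 1073741824000000 = 32768000^2, a perfect square, so G is contained in A_5. The transitive groups of degree 5 contained in A_5 are: C_5 (5T1, order 5), D_5 (5T2, order 10), A_5 (5T4, order 60). By Dedekind's theorem, for a prime p not dividing disc(f) the degrees of the irreducible factors of f mod p form the cycle type of an element of G. Factoring f modulo the 2 such primes p <= 7 (skipping 2, 5, which divide the discriminant), each new pattern first appears at: mod 3: f = (x^5 + 2x^4 + x^3 + x^2 + x + 1), pattern 5; mod 7: f = (x + 2)(x + 4)(x^3 + 6x^2 + x + 5), pattern 3+1+1. No other pattern occurs in this range, so the set of observed cycle types is {5, 3+1+1}. Among the candidates above, the only group containing elements of all these cycle types is A_5 (5T4) — each of C_5 (5T1), D_5 (5T2) lacks at least one of them. Hence G = A_5 (5T4), of order 60.

A_5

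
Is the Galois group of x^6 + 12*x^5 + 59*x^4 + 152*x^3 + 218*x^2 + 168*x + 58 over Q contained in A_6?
No

The polynomial is irreducible of degree 6 over Q. Its discriminant is -5120000, which is not a perfect square. A Galois group lies in the alternating group exactly when the discriminant is a square in Q, so the Galois group (S_4) is not contained in A_6.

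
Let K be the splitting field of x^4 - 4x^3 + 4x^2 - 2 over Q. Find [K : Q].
8

The degree of the splitting field over Q equals the order of the Galois group, so first determine the group. The polynomial is an irreducible quartic over Q and its discriminant is -1024, which is not a perfect square, so the Galois group is not contained in A_4. The resolvent cubic y^3 - 4*y^2 + 8*y has exactly one rational root, so the Galois group is C_4 or D_4. The quartic remains irreducible over Q(sqrt(disc)), so the group is D_4. The Galois group D_4 (4T3) has order 8, so the splitting field has degree 8 over Q.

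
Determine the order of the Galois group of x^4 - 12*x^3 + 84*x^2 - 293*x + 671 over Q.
4

The degree of the splitting field over Q equals the order of the Galois group, so first determine the group. The polynomial is an irreducible quartic over Q and its discriminant is 529935125, which is not a perfect square, so the Galois group is not contained in A_4. The resolvent cubic y^3 - 84*y^2 + 832*y + 42983 has exactly one rational root, so the Galois group is C_4 or D_4. The quartic becomes reducible over Q(sqrt(disc)), so the group is C_4. The Galois group C_4 (4T1) has order 4, so the splitting field has degree 4 over Q.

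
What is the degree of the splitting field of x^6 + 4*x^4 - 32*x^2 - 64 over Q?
The degree of the splitting field over Q equals the order of the Galois group, so first determine the group. The polynomial f is an irreducible sextic over Q, so G = Gal(f/Q) is one of the 16 transitive subgroups 6T1, ..., 6T16 of S_6. The discriminant of f is 164995463643136 = 12845056^2, a perfect square, so G is contained in A_6. The transitive groups of degree 6 contained in A_6 are: A_4 (6T4, order 12), S_4 (6T7, order 24), (C_3 x C_3) : C_4 (6T10, order 36), PSL(2,5) (6T12, order 60), A_6 (6T15, order 360). By Dedekind's theorem, for a prime p not dividing disc(f) the degrees of the irreducible factors of f mod p form the cycle type of an element of G. Factoring f modulo the 33 such primes p <= 149 (skipping 2, 7, which divide the discriminant), each new pattern first appears at: mod 3: f = (x^3 + 2x + 1)(x^3 + 2x + 2), pattern 3+3; mod 13: f = (x + 1)(x + 12)(x^2 + 7)(x^2 + 11), pattern 2+2+1+1. No other pattern occurs in this range, so the set of observed cycle types is {3+3, 2+2+1+1}. The candidates containing elements of all these cycle types are A_4 (6T4) of order 12, S_4 (6T7) of order 24, (C_3 x C_3) : C_4 (6T10) of order 36, PSL(2,5) (6T12) of order 60, A_6 (6T15) of order 360; the others are excluded. The observed types are precisely the cycle types that occur in A_4 (6T4) (apart from the identity). Each of the other remaining candidates has further cycle types, and by the Chebotarev density theorem the matching factorization patterns would occur for a proportion of primes equal to their share of the group: S_4 (6T7) additionally contains elements of type 4+2 (6 of its 24 elements, about 25% of primes); (C_3 x C_3) : C_4 (6T10) additionally contains elements of type 4+2, 3+1+1+1 (22 of its 36 elements, about 61% of primes); PSL(2,5) (6T12) additionally contains elements of type 5+1 (24 of its 60 elements, about 40% of primes); A_6 (6T15) additionally contains elements of type 5+1, 4+2, 3+1+1+1 (274 of its 360 elements, about 76% of primes). None of the 33 primes tested shows any such pattern (for each of these groups the chance of that is below 10^-4), which rules them out. Hence G = A_4 (6T4), of order 12. The Galois group A_4 (6T4) has order 12, so the splitting field has degree 12 over Q.

12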